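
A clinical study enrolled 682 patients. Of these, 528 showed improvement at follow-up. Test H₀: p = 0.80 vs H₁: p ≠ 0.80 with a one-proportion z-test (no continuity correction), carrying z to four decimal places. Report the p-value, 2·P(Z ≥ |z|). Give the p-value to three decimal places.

With x = 528 successes in n = 682, p̂ = 0.77419.
SE₀ = √(0.80·0.20/682) = 0.015317.
z = (p̂ − p₀)/SE = (528/682 − 0.80)/0.015317 ≈ -1.6848.
p-value = 2·P(Z ≥ |z|) with z = -1.6848 → 0.092.

p-value = 0.092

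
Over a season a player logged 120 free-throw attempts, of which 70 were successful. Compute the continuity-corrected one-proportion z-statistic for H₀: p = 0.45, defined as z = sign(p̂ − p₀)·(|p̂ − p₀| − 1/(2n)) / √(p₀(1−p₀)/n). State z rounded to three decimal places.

Sample proportion p̂ = 70/120 = 0.58333. p̂ − p₀ = 0.133333.
1/(2n) = 0.004167.
Corrected numerator: |0.133333| − 0.004167 = 0.129166.
Under H₀, SE = √(p₀(1−p₀)/n) = √(0.45·0.55/120) = √0.002062500 = 0.045415.
z = (+)0.129166/0.045415 = 2.844.

z = 2.844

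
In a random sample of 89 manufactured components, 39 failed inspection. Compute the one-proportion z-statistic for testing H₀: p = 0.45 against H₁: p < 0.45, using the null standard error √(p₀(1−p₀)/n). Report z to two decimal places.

z = -0.22

p̂ = 39/89 = 0.43820.
Under H₀, SE = √(p₀(1−p₀)/n) = √(0.45·0.55/89) = √0.002780899 = 0.052734.
z = (p̂ − p₀)/SE = (0.43820 − 0.45)/0.052734 = -0.22.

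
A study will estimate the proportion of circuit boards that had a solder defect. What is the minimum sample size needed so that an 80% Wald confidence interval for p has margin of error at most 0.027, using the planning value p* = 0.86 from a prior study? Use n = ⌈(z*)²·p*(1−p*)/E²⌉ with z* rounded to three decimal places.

z* = 1.282 at the 80% level.
p*(1−p*) = 0.1204.
(z*)²·p*(1−p*)/E² = 1.643524·0.1204/0.000729 = 271.441.
Rounding up, n = 272.

n = 272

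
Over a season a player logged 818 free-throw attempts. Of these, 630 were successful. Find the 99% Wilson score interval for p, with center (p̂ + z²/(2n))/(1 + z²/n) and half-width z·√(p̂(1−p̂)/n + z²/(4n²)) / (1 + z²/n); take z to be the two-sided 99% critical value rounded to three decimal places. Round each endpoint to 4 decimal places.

(0.7302, 0.8058)

p̂ = 630/818 = 0.77017; z = 2.576, so z² = 6.635776.
Denominator 1 + z²/n = 1 + 6.635776/818 = 1.008112.
Adjusted center: (0.77017 + z²/(2n))/1.008112 = 0.76800.
Radicand: p̂(1−p̂)/n + z²/(4n²) = 0.000216391 + 0.000002479 = 0.000218870.
Half-width = z·√(radicand)/denom = 2.576·0.014794/1.008112 = 0.03780.
Interval: 0.76800 ± 0.03780 → (0.7302, 0.8058).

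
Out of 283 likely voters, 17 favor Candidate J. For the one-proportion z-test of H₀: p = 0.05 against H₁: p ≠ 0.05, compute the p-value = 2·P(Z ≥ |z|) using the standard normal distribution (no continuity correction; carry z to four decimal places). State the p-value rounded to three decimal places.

p-value = 0.437

With x = 17 successes in n = 283, p̂ = 0.06007.
Null standard error: √(0.05·0.95/283) = √0.000167845 = 0.012955.
Test statistic (full precision, shown to 4 dp): z = (17/283 − 0.05)/SE₀ ≈ 0.7773.
From the standard normal, 2·P(Z ≥ |z|) = 0.437.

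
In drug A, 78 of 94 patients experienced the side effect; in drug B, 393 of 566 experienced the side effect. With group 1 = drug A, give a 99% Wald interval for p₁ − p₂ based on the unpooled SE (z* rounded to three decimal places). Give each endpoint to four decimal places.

p̂₁ = 78/94 = 0.82979, p̂₂ = 393/566 = 0.69435; p̂₁ − p̂₂ = 0.13544.
Unpooled SE = √(p̂₁(1−p̂₁)/n₁ + p̂₂(1−p̂₂)/n₂) = √(0.001502557 + 0.000374964) = 0.043330.
The 99% critical value is z* = 2.576. Margin of error = 0.11162.
So the interval runs from 0.0238 to 0.2471.

(0.0238, 0.2471)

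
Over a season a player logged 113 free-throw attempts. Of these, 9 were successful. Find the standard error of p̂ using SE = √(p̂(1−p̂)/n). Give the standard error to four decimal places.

SE = 0.0255

With x = 9 successes in n = 113, p̂ = 0.07965.
p̂(1−p̂) = 0.073306.
SE = √(0.073306/113) = 0.0255.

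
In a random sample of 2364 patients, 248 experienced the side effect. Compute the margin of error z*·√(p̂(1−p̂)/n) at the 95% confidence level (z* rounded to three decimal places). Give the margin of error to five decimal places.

ME = 0.01235

Sample proportion p̂ = 248/2364 = 0.10491.
SE(p̂) = √(0.10491·0.89509/2364) = 0.006302.
For 95% confidence, z* = 1.960.
Margin of error = z*·SE = 1.960 × 0.006302 = 0.01235.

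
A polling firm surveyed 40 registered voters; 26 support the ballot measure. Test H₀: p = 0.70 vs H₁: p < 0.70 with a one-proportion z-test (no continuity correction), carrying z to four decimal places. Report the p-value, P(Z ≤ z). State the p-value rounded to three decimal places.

p-value = 0.245

Sample proportion p̂ = 26/40 = 0.65000.
SE₀ = √(0.70·0.30/40) = 0.072457.
Test statistic (full precision, shown to 4 dp): z = (26/40 − 0.70)/SE₀ ≈ -0.6901.
From the standard normal, P(Z ≤ z) = 0.245.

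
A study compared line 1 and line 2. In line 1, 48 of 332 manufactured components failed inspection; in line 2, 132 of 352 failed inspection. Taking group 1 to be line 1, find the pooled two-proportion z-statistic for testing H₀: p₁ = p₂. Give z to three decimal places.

z = -6.840

Sample proportions: p̂₁ = 48/332 = 0.14458 and p̂₂ = 132/352 = 0.37500.
Pooling: p̂ = 180/684 = 0.26316.
Pooled SE = √[0.1939058·0.00585296] ≈ 0.033689.
z = -0.23042/0.033689 = -6.840.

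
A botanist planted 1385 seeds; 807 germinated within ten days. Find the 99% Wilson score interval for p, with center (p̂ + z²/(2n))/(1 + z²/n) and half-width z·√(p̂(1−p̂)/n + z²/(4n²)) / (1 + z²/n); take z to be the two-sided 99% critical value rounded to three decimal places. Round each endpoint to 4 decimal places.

(0.5482, 0.6163)

Here p̂ = 807/1385 = 0.58267 and z = 2.576 (z² = 6.635776).
1 + z²/n = 1.004791.
Center = (0.58267 + 0.002396)/1.004791 = 0.58228.
Radicand: p̂(1−p̂)/n + z²/(4n²) = 0.000175571 + 0.000000865 = 0.000176436.
Half-width = z·√(radicand)/denom = 2.576·0.013283/1.004791 = 0.03405.
CI: 0.58228 ± 0.03405 = (0.5482, 0.6163).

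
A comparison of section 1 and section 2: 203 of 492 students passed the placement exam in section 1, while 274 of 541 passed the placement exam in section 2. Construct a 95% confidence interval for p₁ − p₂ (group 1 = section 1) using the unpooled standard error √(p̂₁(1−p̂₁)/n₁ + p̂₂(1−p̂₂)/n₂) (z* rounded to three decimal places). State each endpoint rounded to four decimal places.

p̂₁ = 0.41260, p̂₂ = 0.50647, so the observed difference is -0.09387.
SE = √(0.000492605 + 0.000462030) = √0.000954635 = 0.030897.
The 95% critical value is z* = 1.960. Margin = 1.960·0.030897 = 0.06056.
So the interval runs from -0.1544 to -0.0333.

(-0.1544, -0.0333)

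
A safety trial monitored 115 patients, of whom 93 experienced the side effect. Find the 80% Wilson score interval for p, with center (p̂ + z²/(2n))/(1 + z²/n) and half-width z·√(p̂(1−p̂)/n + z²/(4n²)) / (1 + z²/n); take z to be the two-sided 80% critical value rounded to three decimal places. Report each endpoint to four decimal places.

(0.7575, 0.8512)

Here p̂ = 93/115 = 0.80870 and z = 1.282 (z² = 1.643524).
Denominator 1 + z²/n = 1 + 1.643524/115 = 1.014292.
Center = (0.80870 + 0.007146)/1.014292 = 0.80435.
Radicand: p̂(1−p̂)/n + z²/(4n²) = 0.001345278 + 0.000031069 = 0.001376347.
Half-width = 1.282·√0.001376347/1.014292 = 0.04689.
So the interval runs from 0.7575 to 0.8512.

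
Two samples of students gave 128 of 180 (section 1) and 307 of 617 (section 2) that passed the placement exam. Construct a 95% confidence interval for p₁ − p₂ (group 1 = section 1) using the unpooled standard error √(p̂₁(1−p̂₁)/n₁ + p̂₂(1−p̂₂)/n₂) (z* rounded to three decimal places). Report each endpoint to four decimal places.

p̂₁ = 0.71111, p̂₂ = 0.49757, so the observed difference is 0.21354.
SE = √(0.001141289 + 0.000405177) = √0.001546466 = 0.039325.
For 95% confidence, z* = 1.960. Margin = 1.960·0.039325 = 0.07708.
So the interval runs from 0.1365 to 0.2906.

(0.1365, 0.2906)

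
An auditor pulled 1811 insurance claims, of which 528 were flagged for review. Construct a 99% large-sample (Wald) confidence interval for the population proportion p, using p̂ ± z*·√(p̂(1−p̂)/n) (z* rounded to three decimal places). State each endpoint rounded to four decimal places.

(0.2640, 0.3191)

The sample proportion is 528/1811 = 0.29155.
SE(p̂) = √(0.29155·0.70845/1811) = 0.010680.
For 99% confidence, z* = 2.576.
Margin = 2.576·0.010680 = 0.02751.
Interval: 0.29155 ± 0.02751 → (0.2640, 0.3191).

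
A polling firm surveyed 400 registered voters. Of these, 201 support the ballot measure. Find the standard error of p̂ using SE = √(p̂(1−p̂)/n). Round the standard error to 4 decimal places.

Sample proportion p̂ = 201/400 = 0.50250.
p̂(1−p̂) = 0.249994.
Dividing by n and taking the root: √0.000624985 = 0.0250.

SE = 0.0250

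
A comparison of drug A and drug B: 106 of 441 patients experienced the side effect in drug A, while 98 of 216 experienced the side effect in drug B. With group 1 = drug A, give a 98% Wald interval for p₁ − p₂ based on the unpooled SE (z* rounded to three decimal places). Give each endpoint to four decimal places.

(-0.3053, -0.1214)

p̂₁ = 0.24036, p̂₂ = 0.45370, so the observed difference is -0.21334.
SE = √(0.000414033 + 0.001147485) = √0.001561518 = 0.039516.
The 98% critical value is z* = 2.326. Margin = 2.326·0.039516 = 0.09191.
CI: -0.21334 ± 0.09191 = (-0.3053, -0.1214).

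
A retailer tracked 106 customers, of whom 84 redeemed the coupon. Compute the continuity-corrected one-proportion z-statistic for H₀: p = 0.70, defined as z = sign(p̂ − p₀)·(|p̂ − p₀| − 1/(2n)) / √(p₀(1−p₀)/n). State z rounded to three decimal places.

The sample proportion is 84/106 = 0.79245. p̂ − p₀ = 0.092453.
Continuity correction 1/(2n) = 1/212 = 0.004717.
Corrected numerator: |0.092453| − 0.004717 = 0.087736.
Null standard error: √(0.70·0.30/106) = √0.001981132 = 0.044510.
z = +0.087736/0.044510 = 1.971.

z = 1.971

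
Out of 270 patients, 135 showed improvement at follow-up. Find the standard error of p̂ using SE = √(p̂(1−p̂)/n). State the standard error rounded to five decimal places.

p̂ = 135/270 = 0.50000.
p̂(1−p̂) = 0.250000.
SE = √(0.250000/270) = √0.000925926 = 0.03043.

SE = 0.03043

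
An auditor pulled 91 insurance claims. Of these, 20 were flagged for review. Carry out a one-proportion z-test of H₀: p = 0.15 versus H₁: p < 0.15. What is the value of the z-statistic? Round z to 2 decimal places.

z = 1.86

With x = 20 successes in n = 91, p̂ = 0.21978.
Null standard error: √(0.15·0.85/91) = √0.001401099 = 0.037431.
z = (0.21978 − 0.15)/0.037431 = 0.06978/0.037431 = 1.86.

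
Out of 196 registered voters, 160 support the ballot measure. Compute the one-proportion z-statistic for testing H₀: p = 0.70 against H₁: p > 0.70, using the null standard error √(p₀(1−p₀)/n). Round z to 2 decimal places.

z = 3.55

With x = 160 successes in n = 196, p̂ = 0.81633.
Under H₀, SE = √(p₀(1−p₀)/n) = √(0.70·0.30/196) = √0.001071429 = 0.032733.
z = (0.81633 − 0.70)/0.032733 = 0.11633/0.032733 = 3.55.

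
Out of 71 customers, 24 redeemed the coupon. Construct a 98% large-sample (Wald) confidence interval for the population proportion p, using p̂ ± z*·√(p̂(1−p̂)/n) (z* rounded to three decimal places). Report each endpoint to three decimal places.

With x = 24 successes in n = 71, p̂ = 0.33803.
SE = √(p̂(1−p̂)/n) = √(0.223765/71) = 0.056139.
z* = 2.326 at the 98% level.
Margin = 2.326·0.056139 = 0.13058.
CI: 0.33803 ± 0.13058 = (0.207, 0.469).

(0.207, 0.469)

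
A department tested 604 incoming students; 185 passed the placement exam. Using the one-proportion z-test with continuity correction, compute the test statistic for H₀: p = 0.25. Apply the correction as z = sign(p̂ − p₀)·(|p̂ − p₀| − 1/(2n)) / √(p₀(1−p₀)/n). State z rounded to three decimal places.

With x = 185 successes in n = 604, p̂ = 0.30629. p̂ − p₀ = 0.056291.
Continuity correction 1/(2n) = 1/1208 = 0.000828.
Corrected numerator: |0.056291| − 0.000828 = 0.055463.
SE₀ = √(0.25·0.75/604) = 0.017619.
z = (+)0.055463/0.017619 = 3.148.

z = 3.148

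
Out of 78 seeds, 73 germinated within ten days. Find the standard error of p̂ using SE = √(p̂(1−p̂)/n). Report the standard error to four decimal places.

With x = 73 successes in n = 78, p̂ = 0.93590.
p̂(1−p̂) = 0.059991.
SE = √(0.059991/78) = 0.0277.

SE = 0.0277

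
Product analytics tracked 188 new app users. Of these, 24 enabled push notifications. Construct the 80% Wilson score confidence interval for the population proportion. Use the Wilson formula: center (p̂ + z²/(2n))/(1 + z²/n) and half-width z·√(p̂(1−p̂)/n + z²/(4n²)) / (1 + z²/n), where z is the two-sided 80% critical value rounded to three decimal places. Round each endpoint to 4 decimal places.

Here p̂ = 24/188 = 0.12766 and z = 1.282 (z² = 1.643524).
Denominator 1 + z²/n = 1 + 1.643524/188 = 1.008742.
Adjusted center: (0.12766 + z²/(2n))/1.008742 = 0.13089.
Radicand: p̂(1−p̂)/n + z²/(4n²) = 0.000592354 + 0.000011625 = 0.000603979.
Half-width = 1.282·√0.000603979/1.008742 = 0.03123.
So the interval runs from 0.0997 to 0.1621.

(0.0997, 0.1621)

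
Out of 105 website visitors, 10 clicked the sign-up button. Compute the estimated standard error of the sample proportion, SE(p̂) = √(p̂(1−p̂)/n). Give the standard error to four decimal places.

p̂ = 10/105 = 0.09524.
p̂(1−p̂) = 0.086169.
Dividing by n and taking the root: √0.000820657 = 0.0286.

SE = 0.0286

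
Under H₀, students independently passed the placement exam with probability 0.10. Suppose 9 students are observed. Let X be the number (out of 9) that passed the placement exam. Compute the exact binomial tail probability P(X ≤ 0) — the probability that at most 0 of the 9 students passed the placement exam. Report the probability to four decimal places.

X is binomial with n = 9 and p = 0.10.
P(X ≤ 0) = C(9,0)·0.10^0·0.90^9.
= 0.387420 = 0.3874.

P = 0.3874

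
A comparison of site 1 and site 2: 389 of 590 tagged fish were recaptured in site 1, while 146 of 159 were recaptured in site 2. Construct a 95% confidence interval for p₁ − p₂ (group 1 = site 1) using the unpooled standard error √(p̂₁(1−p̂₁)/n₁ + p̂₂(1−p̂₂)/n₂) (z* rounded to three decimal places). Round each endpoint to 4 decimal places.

p̂₁ = 0.65932, p̂₂ = 0.91824, so the observed difference is -0.25892.
SE = √(0.000380706 + 0.000472177) = √0.000852883 = 0.029204.
For 95% confidence, z* = 1.960. Margin of error = 0.05724.
So the interval runs from -0.3162 to -0.2017.

(-0.3162, -0.2017)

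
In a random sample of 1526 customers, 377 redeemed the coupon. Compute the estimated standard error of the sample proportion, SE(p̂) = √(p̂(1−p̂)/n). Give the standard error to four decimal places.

The sample proportion is 377/1526 = 0.24705.
p̂(1−p̂) = 0.186016.
Dividing by n and taking the root: √0.000121898 = 0.0110.

SE = 0.0110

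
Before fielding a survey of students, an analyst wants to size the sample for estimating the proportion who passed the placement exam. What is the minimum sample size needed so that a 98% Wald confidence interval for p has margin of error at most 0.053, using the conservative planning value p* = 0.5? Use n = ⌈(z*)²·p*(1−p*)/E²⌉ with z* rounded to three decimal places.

z* = 2.326 at the 98% level.
p*(1−p*) = 0.2500.
(z*)²·p*(1−p*)/E² = 5.410276·0.2500/0.002809 = 481.513.
⌈481.513⌉ = 482.

n = 482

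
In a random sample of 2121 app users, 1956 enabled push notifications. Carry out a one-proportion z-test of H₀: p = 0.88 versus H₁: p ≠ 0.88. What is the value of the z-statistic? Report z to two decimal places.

z = 5.98

The sample proportion is 1956/2121 = 0.92221.
Under H₀, SE = √(p₀(1−p₀)/n) = √(0.88·0.12/2121) = √0.000049788 = 0.007056.
z = (0.92221 − 0.88)/0.007056 = 0.04221/0.007056 = 5.98.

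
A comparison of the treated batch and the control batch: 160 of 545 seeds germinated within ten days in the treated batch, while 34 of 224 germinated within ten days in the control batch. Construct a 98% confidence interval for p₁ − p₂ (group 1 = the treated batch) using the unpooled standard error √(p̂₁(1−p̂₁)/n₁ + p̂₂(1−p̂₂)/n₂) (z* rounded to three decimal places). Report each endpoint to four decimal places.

p̂₁ = 0.29358, p̂₂ = 0.15179, so the observed difference is 0.14179.
SE = √(0.000380532 + 0.000574763) = √0.000955295 = 0.030908.
z* = 2.326 at the 98% level. Margin of error = 0.07189.
CI: 0.14179 ± 0.07189 = (0.0699, 0.2137).

(0.0699, 0.2137)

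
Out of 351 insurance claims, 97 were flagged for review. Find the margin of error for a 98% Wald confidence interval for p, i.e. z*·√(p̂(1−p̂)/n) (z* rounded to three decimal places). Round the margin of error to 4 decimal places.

ME = 0.0555

Sample proportion p̂ = 97/351 = 0.27635.
Standard error of p̂: √(0.199982/351) = √0.000569750 = 0.023869.
For 98% confidence, z* = 2.326.
Margin of error = z*·SE = 2.326 × 0.023869 = 0.0555.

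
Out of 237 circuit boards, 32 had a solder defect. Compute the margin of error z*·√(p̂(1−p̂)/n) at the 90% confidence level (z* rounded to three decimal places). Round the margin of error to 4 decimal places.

The sample proportion is 32/237 = 0.13502.
SE(p̂) = √(0.13502·0.86498/237) = 0.022199.
z* = 1.645 at the 90% level.
So ME = 0.0365.

ME = 0.0365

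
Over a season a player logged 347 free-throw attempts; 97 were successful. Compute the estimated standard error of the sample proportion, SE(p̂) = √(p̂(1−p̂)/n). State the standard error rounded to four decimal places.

With x = 97 successes in n = 347, p̂ = 0.27954.
p̂(1−p̂) = 0.27954·0.72046 = 0.201397.
SE = √(0.201397/347) = 0.0241.

SE = 0.0241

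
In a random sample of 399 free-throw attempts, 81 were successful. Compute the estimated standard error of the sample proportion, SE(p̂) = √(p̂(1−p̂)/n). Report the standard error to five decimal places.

With x = 81 successes in n = 399, p̂ = 0.20301.
p̂(1−p̂) = 0.20301·0.79699 = 0.161797.
Dividing by n and taking the root: √0.000405506 = 0.02014.

SE = 0.02014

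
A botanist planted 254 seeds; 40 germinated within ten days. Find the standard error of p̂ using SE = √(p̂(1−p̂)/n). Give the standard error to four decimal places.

SE = 0.0229

The sample proportion is 40/254 = 0.15748.
p̂(1−p̂) = 0.15748·0.84252 = 0.132680.
SE = √(0.132680/254) = 0.0229.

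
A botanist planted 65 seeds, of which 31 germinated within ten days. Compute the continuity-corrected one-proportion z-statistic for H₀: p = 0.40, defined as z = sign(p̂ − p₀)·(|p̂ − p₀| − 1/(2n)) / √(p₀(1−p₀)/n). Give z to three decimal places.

z = 1.139

With x = 31 successes in n = 65, p̂ = 0.47692. p̂ − p₀ = 0.076923.
1/(2n) = 0.007692.
Corrected numerator: |0.076923| − 0.007692 = 0.069231.
Null standard error: √(0.40·0.60/65) = √0.003692308 = 0.060764.
z = +0.069231/0.060764 = 1.139.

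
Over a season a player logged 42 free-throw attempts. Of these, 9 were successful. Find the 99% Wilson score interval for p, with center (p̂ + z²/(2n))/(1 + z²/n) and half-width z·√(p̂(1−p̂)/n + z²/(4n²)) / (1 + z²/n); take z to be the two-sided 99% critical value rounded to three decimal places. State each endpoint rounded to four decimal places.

(0.0968, 0.4098)

p̂ = 9/42 = 0.21429; z = 2.576, so z² = 6.635776.
1 + z²/n = 1.157995.
Adjusted center: (0.21429 + z²/(2n))/1.157995 = 0.25327.
Radicand: p̂(1−p̂)/n + z²/(4n²) = 0.004008746 + 0.000940444 = 0.004949190.
Half-width = z·√(radicand)/denom = 2.576·0.070350/1.157995 = 0.15650.
CI: 0.25327 ± 0.15650 = (0.0968, 0.4098).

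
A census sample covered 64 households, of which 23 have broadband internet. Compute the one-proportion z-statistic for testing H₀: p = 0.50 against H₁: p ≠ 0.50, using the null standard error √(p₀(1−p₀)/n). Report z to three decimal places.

z = -2.250

Sample proportion p̂ = 23/64 = 0.35938.
Under H₀, SE = √(p₀(1−p₀)/n) = √(0.50·0.50/64) = √0.003906250 = 0.062500.
Test statistic: z = -0.14062/0.062500 = -2.250.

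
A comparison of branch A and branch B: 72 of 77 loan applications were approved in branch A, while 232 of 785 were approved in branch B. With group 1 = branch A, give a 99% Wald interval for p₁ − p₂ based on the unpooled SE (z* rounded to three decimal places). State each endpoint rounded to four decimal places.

(0.5559, 0.7231)

p̂₁ = 72/77 = 0.93506, p̂₂ = 232/785 = 0.29554; p̂₁ − p̂₂ = 0.63952.
Unpooled SE = √(p̂₁(1−p̂₁)/n₁ + p̂₂(1−p̂₂)/n₂) = √(0.000788552 + 0.000265219) = 0.032462.
z* = 2.576 at the 99% level. Margin = 2.576·0.032462 = 0.08362.
So the interval runs from 0.5559 to 0.7231.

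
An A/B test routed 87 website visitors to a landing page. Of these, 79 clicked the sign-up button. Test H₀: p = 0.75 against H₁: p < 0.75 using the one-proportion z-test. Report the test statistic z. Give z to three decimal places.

The sample proportion is 79/87 = 0.90805.
SE₀ = √(0.75·0.25/87) = 0.046424.
Test statistic: z = 0.15805/0.046424 = 3.404.

z = 3.404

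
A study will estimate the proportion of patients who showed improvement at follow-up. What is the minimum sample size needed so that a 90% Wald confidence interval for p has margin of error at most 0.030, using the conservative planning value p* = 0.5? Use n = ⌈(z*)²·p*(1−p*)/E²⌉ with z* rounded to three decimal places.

The 90% critical value is z* = 1.645.
p*(1−p*) = 0.50·0.50 = 0.2500.
Required n before rounding: 2.706025 × 0.2500 / 0.030² = 751.674.
⌈751.674⌉ = 752.

n = 752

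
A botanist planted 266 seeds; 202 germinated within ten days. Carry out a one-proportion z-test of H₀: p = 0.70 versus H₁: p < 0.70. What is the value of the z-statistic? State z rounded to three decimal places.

Sample proportion p̂ = 202/266 = 0.75940.
Null standard error: √(0.70·0.30/266) = √0.000789474 = 0.028098.
z = (p̂ − p₀)/SE = (0.75940 − 0.70)/0.028098 = 2.114.

z = 2.114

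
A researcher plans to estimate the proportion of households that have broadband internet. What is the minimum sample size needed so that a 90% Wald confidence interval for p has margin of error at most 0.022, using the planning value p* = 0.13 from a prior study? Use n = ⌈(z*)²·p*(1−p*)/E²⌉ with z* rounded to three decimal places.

n = 633

The 90% critical value is z* = 1.645.
p*(1−p*) = 0.1131.
Required n before rounding: 2.706025 × 0.1131 / 0.022² = 632.338.
Rounding up, n = 633.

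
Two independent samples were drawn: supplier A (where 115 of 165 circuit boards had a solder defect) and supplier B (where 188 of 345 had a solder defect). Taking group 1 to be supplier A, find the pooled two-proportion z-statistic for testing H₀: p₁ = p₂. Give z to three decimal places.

Sample proportions: p̂₁ = 115/165 = 0.69697 and p̂₂ = 188/345 = 0.54493.
Pooling: p̂ = 303/510 = 0.59412.
Pooled SE = √[0.2411419·0.00895916] ≈ 0.046480.
z = 0.15204/0.046480 = 3.271.

z = 3.271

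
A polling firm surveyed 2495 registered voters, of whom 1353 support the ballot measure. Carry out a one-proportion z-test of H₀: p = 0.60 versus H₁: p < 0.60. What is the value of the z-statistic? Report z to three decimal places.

z = -5.885

Sample proportion p̂ = 1353/2495 = 0.54228.
SE₀ = √(0.60·0.40/2495) = 0.009808.
z = (p̂ − p₀)/SE = (0.54228 − 0.60)/0.009808 = -5.885.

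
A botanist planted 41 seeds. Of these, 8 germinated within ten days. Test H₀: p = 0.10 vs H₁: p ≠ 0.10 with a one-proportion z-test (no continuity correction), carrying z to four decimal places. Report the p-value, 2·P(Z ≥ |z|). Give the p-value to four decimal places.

p-value = 0.0423

p̂ = 8/41 = 0.19512.
Null standard error: √(0.10·0.90/41) = √0.002195122 = 0.046852.
Test statistic (full precision, shown to 4 dp): z = (8/41 − 0.10)/SE₀ ≈ 2.0303.
From the standard normal, 2·P(Z ≥ |z|) = 0.0423.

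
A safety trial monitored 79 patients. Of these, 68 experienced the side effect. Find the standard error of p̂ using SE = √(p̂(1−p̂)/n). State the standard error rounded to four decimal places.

Sample proportion p̂ = 68/79 = 0.86076.
p̂(1−p̂) = 0.119852.
SE = √(0.119852/79) = √0.001517114 = 0.0390.

SE = 0.0390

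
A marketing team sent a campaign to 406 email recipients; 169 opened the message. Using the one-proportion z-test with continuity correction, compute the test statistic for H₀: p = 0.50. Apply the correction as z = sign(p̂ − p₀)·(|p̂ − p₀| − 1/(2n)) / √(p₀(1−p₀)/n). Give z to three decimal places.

z = -3.325

The sample proportion is 169/406 = 0.41626. p̂ − p₀ = -0.083744.
Continuity correction 1/(2n) = 1/812 = 0.001232.
Corrected numerator: |-0.083744| − 0.001232 = 0.082512.
SE₀ = √(0.50·0.50/406) = 0.024815.
z = −0.082512/0.024815 = -3.325.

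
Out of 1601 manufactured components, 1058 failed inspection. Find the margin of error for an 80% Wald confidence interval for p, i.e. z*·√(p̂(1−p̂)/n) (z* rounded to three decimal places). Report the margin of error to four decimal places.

ME = 0.0152

Sample proportion p̂ = 1058/1601 = 0.66084.
SE = √(p̂(1−p̂)/n) = √(0.224131/1601) = 0.011832.
z* = 1.282 at the 80% level.
ME = 1.282·0.011832 = 0.0152.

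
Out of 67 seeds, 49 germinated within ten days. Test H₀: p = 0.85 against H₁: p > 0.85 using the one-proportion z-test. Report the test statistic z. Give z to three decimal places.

z = -2.720

Sample proportion p̂ = 49/67 = 0.73134.
Null standard error: √(0.85·0.15/67) = √0.001902985 = 0.043623.
Test statistic: z = -0.11866/0.043623 = -2.720.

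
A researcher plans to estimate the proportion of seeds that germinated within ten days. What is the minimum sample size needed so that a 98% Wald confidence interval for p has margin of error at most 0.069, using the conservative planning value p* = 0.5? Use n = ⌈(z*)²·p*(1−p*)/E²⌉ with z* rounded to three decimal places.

n = 285

The 98% critical value is z* = 2.326.
p*(1−p*) = 0.50·0.50 = 0.2500.
Required n before rounding: 5.410276 × 0.2500 / 0.069² = 284.093.
Rounding up, n = 285.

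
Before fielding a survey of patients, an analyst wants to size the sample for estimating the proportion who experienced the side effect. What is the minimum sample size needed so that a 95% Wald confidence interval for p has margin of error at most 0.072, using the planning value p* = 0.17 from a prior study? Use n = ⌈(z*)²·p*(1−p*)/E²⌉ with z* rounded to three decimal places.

The 95% critical value is z* = 1.960.
p*(1−p*) = 0.1411.
(z*)²·p*(1−p*)/E² = 3.841600·0.1411/0.005184 = 104.562.
⌈104.562⌉ = 105.

n = 105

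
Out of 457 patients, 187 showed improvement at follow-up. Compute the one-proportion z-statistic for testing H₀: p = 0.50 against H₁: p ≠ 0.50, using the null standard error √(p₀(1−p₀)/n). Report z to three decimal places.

Sample proportion p̂ = 187/457 = 0.40919.
Null standard error: √(0.50·0.50/457) = √0.000547046 = 0.023389.
Test statistic: z = -0.09081/0.023389 = -3.883.

z = -3.883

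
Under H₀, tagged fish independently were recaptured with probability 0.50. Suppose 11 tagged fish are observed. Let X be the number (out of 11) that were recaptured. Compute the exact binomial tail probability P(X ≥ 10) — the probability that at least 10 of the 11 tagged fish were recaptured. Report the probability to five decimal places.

X is binomial with n = 11 and p = 0.50.
P(X ≥ 10) = C(11,10)·0.50^10·0.50^1 + C(11,11)·0.50^11·0.50^0.
= 0.005371 + 0.000488 = 0.00586.

P = 0.00586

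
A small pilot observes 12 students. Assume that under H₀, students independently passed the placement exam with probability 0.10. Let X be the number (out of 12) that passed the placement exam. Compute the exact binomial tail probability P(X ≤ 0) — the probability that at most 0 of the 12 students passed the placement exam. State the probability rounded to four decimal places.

P = 0.2824

X ~ Binomial(n=12, p=0.10).
P(X ≤ 0) = C(12,0)·0.10^0·0.90^12.
= 0.282430 = 0.2824.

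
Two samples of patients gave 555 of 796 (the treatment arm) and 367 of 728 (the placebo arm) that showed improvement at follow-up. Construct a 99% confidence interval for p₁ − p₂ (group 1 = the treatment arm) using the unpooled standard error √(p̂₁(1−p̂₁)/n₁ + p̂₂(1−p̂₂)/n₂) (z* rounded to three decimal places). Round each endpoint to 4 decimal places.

(0.1296, 0.2567)

p̂₁ = 0.69724, p̂₂ = 0.50412, so the observed difference is 0.19312.
Unpooled SE = √(p̂₁(1−p̂₁)/n₁ + p̂₂(1−p̂₂)/n₂) = √(0.000265198 + 0.000343383) = 0.024669.
The 99% critical value is z* = 2.576. Margin = 2.576·0.024669 = 0.06355.
CI: 0.19312 ± 0.06355 = (0.1296, 0.2567).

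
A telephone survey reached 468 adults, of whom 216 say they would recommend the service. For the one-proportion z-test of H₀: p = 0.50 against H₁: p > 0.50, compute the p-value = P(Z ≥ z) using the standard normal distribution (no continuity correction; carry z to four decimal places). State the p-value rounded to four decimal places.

With x = 216 successes in n = 468, p̂ = 0.46154.
Under H₀, SE = √(p₀(1−p₀)/n) = √(0.50·0.50/468) = √0.000534188 = 0.023113.
Test statistic (full precision, shown to 4 dp): z = (216/468 − 0.50)/SE₀ ≈ -1.6641.
p-value = P(Z ≥ z) with z = -1.6641 → 0.9520.

p-value = 0.9520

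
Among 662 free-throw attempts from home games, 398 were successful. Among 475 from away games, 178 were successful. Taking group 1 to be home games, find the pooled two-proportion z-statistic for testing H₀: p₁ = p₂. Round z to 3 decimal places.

p̂₁ = 398/662 = 0.60121, p̂₂ = 178/475 = 0.37474.
Pooling: p̂ = 576/1137 = 0.50660.
SE = √[p̂(1−p̂)(1/n₁+1/n₂)] = √[0.50660·0.49340·(1/662+1/475)] ≈ 0.030063.
z = 0.22647/0.030063 = 7.533.

z = 7.533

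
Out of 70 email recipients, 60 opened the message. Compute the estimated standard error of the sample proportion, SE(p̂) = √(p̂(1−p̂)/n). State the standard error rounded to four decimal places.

p̂ = 60/70 = 0.85714.
p̂(1−p̂) = 0.122451.
SE = √(0.122451/70) = 0.0418.

SE = 0.0418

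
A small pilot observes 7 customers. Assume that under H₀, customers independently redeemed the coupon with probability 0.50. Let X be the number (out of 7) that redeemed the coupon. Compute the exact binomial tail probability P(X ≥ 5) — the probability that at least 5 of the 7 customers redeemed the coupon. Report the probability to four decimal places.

X ~ Binomial(n=7, p=0.50).
P(X ≥ 5) = C(7,5)·0.50^5·0.50^2 + C(7,6)·0.50^6·0.50^1 + C(7,7)·0.50^7·0.50^0.
= 0.164062 + 0.054688 + 0.007812 = 0.2266.

P = 0.2266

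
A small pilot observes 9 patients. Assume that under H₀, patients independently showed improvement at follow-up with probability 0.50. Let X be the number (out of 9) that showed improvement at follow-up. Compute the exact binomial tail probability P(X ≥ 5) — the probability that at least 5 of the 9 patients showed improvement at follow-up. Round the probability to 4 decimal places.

X is binomial with n = 9 and p = 0.50.
P(X ≥ 5) = Σ_{j=5}^{9} C(9,j)·0.50^j·0.50^{9−j}.
= 0.246094 + 0.164062 + 0.070312 + 0.017578 + 0.001953 = 0.5000.

P = 0.5000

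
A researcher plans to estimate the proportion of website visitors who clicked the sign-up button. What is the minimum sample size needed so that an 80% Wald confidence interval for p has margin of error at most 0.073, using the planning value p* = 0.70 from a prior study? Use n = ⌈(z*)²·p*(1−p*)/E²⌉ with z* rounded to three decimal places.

n = 65

z* = 1.282 at the 80% level.
p*(1−p*) = 0.2100.
(z*)²·p*(1−p*)/E² = 1.643524·0.2100/0.005329 = 64.766.
Rounding up, n = 65.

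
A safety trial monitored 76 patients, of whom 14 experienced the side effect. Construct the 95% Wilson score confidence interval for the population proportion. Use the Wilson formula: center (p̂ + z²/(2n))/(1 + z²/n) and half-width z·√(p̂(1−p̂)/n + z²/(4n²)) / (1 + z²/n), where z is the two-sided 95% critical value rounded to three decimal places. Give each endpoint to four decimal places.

(0.1130, 0.2858)

Here p̂ = 14/76 = 0.18421 and z = 1.960 (z² = 3.841600).
1 + z²/n = 1.050547.
Center = (0.18421 + 0.025274)/1.050547 = 0.19940.
Radicand: p̂(1−p̂)/n + z²/(4n²) = 0.001977329 + 0.000166274 = 0.002143603.
Half-width = z·√(radicand)/denom = 1.960·0.046299/1.050547 = 0.08638.
So the interval runs from 0.1130 to 0.2858.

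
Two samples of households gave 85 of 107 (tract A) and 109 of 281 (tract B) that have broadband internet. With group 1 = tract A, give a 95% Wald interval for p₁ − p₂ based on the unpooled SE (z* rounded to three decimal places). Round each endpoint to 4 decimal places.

(0.3110, 0.5019)

p̂₁ = 85/107 = 0.79439, p̂₂ = 109/281 = 0.38790; p̂₁ − p̂₂ = 0.40649.
SE = √(0.001526477 + 0.000844960) = √0.002371437 = 0.048697.
z* = 1.960 at the 95% level. Margin of error = 0.09545.
Interval: 0.40649 ± 0.09545 → (0.3110, 0.5019).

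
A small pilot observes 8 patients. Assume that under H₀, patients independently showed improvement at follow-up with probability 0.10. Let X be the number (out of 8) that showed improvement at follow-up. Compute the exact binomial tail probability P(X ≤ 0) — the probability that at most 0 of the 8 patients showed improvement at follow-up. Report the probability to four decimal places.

X ~ Binomial(n=8, p=0.10).
P(X ≤ 0) = C(8,0)·0.10^0·0.90^8.
= 0.430467 = 0.4305.

P = 0.4305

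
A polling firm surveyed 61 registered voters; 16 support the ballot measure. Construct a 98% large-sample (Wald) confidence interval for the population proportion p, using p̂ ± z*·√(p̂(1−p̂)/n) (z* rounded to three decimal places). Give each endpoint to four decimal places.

(0.1313, 0.3933)

The sample proportion is 16/61 = 0.26230.
Standard error of p̂: √(0.193496/61) = √0.003172072 = 0.056321.
For 98% confidence, z* = 2.326.
Margin = 2.326·0.056321 = 0.13100.
Interval: 0.26230 ± 0.13100 → (0.1313, 0.3933).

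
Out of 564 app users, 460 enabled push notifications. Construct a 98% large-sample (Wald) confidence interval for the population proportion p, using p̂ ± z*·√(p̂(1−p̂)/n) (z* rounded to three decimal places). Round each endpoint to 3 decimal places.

p̂ = 460/564 = 0.81560.
SE(p̂) = √(0.81560·0.18440/564) = 0.016330.
The 98% critical value is z* = 2.326.
Margin of error: 2.326 × 0.016330 = 0.03798.
CI: 0.81560 ± 0.03798 = (0.778, 0.854).

(0.778, 0.854)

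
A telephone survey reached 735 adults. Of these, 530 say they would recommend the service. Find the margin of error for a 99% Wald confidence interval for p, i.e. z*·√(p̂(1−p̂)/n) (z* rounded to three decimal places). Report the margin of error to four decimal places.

ME = 0.0426

p̂ = 530/735 = 0.72109.
SE = √(p̂(1−p̂)/n) = √(0.201120/735) = 0.016542.
For 99% confidence, z* = 2.576.
So ME = 0.0426.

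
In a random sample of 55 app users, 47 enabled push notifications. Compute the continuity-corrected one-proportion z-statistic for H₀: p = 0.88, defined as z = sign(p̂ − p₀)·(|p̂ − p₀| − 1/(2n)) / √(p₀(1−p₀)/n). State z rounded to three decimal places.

z = -0.373

The sample proportion is 47/55 = 0.85455. p̂ − p₀ = -0.025455.
1/(2n) = 0.009091.
Corrected numerator: |-0.025455| − 0.009091 = 0.016364.
SE₀ = √(0.88·0.12/55) = 0.043818.
z = −0.016364/0.043818 = -0.373.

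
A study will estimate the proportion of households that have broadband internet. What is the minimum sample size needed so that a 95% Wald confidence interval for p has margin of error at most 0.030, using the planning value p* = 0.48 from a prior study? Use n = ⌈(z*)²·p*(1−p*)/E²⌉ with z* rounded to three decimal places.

z* = 1.960 at the 95% level.
p*(1−p*) = 0.2496.
(z*)²·p*(1−p*)/E² = 3.841600·0.2496/0.000900 = 1065.404.
Rounding up, n = 1066.

n = 1066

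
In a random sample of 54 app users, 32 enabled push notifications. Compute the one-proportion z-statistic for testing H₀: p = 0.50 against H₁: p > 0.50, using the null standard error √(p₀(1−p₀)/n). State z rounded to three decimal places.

z = 1.361

With x = 32 successes in n = 54, p̂ = 0.59259.
Under H₀, SE = √(p₀(1−p₀)/n) = √(0.50·0.50/54) = √0.004629630 = 0.068041.
z = (0.59259 − 0.50)/0.068041 = 0.09259/0.068041 = 1.361.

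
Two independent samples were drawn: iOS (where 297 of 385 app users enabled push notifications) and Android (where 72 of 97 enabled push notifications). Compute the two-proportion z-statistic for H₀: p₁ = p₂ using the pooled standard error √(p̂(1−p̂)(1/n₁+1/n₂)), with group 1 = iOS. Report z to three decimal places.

z = 0.606

p̂₁ = 297/385 = 0.77143, p̂₂ = 72/97 = 0.74227.
Pooling: p̂ = 369/482 = 0.76556.
SE = √[p̂(1−p̂)(1/n₁+1/n₂)] = √[0.76556·0.23444·(1/385+1/97)] ≈ 0.048130.
z = 0.02916/0.048130 = 0.606.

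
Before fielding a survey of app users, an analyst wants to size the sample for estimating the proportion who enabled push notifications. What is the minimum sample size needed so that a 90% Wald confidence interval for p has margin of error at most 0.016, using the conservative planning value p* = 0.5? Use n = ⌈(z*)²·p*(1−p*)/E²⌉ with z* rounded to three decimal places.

n = 2643

For 90% confidence, z* = 1.645.
p*(1−p*) = 0.50·0.50 = 0.2500.
(z*)²·p*(1−p*)/E² = 2.706025·0.2500/0.000256 = 2642.603.
Rounding up, n = 2643.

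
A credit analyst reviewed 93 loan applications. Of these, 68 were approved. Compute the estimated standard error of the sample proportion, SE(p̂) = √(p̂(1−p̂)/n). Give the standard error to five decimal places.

With x = 68 successes in n = 93, p̂ = 0.73118.
p̂(1−p̂) = 0.196556.
Dividing by n and taking the root: √0.002113505 = 0.04597.

SE = 0.04597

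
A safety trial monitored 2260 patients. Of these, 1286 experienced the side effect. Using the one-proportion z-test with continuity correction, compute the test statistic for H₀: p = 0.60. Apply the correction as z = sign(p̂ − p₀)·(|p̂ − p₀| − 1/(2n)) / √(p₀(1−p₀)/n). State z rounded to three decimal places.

z = -2.984

The sample proportion is 1286/2260 = 0.56903. p̂ − p₀ = -0.030973.
Continuity correction 1/(2n) = 1/4520 = 0.000221.
Corrected numerator: |-0.030973| − 0.000221 = 0.030752.
SE₀ = √(0.60·0.40/2260) = 0.010305.
z = −0.030752/0.010305 = -2.984.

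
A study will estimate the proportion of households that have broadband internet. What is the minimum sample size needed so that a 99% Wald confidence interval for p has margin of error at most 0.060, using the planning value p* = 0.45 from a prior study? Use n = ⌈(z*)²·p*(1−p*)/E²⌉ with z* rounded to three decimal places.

The 99% critical value is z* = 2.576.
p*(1−p*) = 0.2475.
Required n before rounding: 6.635776 × 0.2475 / 0.060² = 456.210.
⌈456.210⌉ = 457.

n = 457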